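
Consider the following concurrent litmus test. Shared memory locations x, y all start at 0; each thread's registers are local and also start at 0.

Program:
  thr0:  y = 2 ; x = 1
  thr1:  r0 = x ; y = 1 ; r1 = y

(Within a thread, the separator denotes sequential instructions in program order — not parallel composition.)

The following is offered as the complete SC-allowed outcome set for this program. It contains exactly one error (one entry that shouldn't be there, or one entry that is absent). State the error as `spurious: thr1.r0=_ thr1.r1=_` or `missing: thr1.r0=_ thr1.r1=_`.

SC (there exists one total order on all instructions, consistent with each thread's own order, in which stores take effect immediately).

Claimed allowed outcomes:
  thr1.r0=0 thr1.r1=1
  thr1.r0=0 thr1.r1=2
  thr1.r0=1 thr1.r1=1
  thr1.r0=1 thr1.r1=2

spurious: thr1.r0=1 thr1.r1=2

outcome vector order: (thr1.r0,thr1.r1)
SC: 3 outcomes — {<0 1>, <0 2>, <1 1>}
claimed∖SC = {<1 2>}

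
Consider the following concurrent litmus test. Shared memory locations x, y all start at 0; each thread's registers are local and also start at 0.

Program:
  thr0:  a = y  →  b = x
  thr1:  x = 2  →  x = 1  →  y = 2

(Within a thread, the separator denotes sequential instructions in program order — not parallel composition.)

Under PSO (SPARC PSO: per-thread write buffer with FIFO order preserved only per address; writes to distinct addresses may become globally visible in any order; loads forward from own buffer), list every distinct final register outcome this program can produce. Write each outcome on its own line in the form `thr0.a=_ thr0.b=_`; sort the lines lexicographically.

thr0.a=0 thr0.b=0
thr0.a=0 thr0.b=1
thr0.a=0 thr0.b=2
thr0.a=2 thr0.b=0
thr0.a=2 thr0.b=1
thr0.a=2 thr0.b=2

outcome vector order: (thr0.a,thr0.b)
|PSO outcomes| = 6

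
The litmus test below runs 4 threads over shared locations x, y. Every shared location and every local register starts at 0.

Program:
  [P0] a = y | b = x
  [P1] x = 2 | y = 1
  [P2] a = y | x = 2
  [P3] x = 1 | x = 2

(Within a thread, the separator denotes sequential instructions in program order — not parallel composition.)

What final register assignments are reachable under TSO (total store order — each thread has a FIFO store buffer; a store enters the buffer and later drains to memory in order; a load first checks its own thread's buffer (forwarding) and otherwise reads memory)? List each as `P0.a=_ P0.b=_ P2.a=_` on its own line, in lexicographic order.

outcome vector order: (P0.a,P0.b,P2.a)
|TSO outcomes| = 10

P0.a=0 P0.b=0 P2.a=0
P0.a=0 P0.b=0 P2.a=1
P0.a=0 P0.b=1 P2.a=0
P0.a=0 P0.b=1 P2.a=1
P0.a=0 P0.b=2 P2.a=0
P0.a=0 P0.b=2 P2.a=1
P0.a=1 P0.b=1 P2.a=0
P0.a=1 P0.b=1 P2.a=1
P0.a=1 P0.b=2 P2.a=0
P0.a=1 P0.b=2 P2.a=1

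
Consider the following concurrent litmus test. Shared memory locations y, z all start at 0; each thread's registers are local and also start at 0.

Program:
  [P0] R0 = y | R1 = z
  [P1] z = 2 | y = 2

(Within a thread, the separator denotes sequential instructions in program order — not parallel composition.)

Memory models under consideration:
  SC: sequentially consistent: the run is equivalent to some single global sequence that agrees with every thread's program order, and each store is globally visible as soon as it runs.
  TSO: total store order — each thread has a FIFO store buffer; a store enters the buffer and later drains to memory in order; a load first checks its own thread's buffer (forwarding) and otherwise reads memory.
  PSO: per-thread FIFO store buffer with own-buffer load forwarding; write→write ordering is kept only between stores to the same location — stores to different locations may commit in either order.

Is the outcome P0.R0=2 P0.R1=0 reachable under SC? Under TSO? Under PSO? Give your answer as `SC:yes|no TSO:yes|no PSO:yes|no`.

outcome vector order: (P0.R0,P0.R1)
[SC] allowed = {00, 02, 22}
[TSO] allowed = {00, 02, 22}
[PSO] allowed = {00, 02, 20, 22}
target 20 ∈ {PSO}

SC:no TSO:no PSO:yes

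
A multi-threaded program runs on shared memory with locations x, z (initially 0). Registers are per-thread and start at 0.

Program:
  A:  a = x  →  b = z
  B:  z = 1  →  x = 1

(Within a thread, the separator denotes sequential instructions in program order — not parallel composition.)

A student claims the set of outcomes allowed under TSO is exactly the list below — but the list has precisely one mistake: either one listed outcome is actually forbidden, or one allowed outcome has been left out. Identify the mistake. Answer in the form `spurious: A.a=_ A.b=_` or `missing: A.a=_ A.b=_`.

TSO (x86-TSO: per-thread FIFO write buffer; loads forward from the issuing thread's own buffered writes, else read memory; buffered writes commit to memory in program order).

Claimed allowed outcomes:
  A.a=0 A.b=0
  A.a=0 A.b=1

outcome vector order: (A.a,A.b)
[TSO] allowed = {<0 0>; <0 1>; <1 1>}
TSO∖claimed = {<1 1>}

missing: A.a=1 A.b=1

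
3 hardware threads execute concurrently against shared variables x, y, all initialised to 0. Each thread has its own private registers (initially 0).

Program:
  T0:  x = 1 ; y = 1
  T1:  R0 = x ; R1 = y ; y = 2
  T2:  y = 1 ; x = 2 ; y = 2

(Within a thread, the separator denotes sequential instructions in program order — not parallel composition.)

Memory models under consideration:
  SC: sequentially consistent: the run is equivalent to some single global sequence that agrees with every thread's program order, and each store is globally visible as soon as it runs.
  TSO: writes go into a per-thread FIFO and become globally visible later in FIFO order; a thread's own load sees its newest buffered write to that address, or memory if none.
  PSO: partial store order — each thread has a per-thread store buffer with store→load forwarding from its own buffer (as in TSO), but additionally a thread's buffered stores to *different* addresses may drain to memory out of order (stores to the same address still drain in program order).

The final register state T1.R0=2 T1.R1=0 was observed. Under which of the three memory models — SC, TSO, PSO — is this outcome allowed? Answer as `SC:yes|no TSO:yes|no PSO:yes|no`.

outcome vector order: (T1.R0,T1.R1)
SC (8): 00, 01, 02, 10, 11, 12, 21, 22
TSO (8): 00, 01, 02, 10, 11, 12, 21, 22
PSO (9): 00, 01, 02, 10, 11, 12, 20, 21, 22
target 20 ∈ {PSO}

SC:no TSO:no PSO:yes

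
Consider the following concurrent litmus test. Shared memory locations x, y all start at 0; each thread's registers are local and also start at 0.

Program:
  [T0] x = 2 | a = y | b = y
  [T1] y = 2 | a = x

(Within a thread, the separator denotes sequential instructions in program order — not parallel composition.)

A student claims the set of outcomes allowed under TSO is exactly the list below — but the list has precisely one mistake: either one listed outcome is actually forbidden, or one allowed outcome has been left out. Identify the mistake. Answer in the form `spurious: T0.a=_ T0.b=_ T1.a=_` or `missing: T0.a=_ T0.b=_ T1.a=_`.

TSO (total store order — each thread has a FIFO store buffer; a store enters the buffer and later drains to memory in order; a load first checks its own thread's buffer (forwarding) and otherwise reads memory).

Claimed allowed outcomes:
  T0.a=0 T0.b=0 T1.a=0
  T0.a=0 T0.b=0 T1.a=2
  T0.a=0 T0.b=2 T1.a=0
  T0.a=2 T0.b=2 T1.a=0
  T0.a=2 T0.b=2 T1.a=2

missing: T0.a=0 T0.b=2 T1.a=2

outcome vector order: (T0.a,T0.b,T1.a)
TSO (6): 0/0/0 0/0/2 0/2/0 0/2/2 2/2/0 2/2/2
TSO∖claimed = {0/2/2}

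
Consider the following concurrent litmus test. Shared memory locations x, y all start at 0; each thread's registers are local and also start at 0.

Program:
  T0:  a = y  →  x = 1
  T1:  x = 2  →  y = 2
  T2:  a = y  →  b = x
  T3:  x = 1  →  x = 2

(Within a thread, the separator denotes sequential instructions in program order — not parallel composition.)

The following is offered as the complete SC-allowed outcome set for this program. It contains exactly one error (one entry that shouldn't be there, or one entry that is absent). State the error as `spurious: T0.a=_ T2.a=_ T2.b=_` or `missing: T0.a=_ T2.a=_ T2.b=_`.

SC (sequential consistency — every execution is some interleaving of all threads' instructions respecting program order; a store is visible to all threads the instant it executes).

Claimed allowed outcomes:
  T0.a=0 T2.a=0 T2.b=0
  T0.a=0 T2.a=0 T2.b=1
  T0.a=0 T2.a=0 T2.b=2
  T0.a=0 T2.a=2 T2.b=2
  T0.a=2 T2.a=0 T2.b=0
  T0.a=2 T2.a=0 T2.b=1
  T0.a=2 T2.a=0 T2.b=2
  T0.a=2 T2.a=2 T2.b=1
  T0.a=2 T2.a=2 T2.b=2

missing: T0.a=0 T2.a=2 T2.b=1

outcome vector order: (T0.a,T2.a,T2.b)
SC: 10 outcomes — {<0 0 0>, <0 0 1>, <0 0 2>, <0 2 1>, <0 2 2>, <2 0 0>, <2 0 1>, <2 0 2>, <2 2 1>, <2 2 2>}
SC∖claimed = {<0 2 1>}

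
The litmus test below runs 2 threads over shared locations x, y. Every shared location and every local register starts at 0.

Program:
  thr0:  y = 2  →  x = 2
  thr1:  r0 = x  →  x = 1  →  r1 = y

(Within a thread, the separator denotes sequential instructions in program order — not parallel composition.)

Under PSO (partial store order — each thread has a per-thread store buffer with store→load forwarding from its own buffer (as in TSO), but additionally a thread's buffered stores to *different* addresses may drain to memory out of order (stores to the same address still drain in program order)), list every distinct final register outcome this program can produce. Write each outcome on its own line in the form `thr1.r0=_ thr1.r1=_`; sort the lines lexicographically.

outcome vector order: (thr1.r0,thr1.r1)
|PSO outcomes| = 4

thr1.r0=0 thr1.r1=0
thr1.r0=0 thr1.r1=2
thr1.r0=2 thr1.r1=0
thr1.r0=2 thr1.r1=2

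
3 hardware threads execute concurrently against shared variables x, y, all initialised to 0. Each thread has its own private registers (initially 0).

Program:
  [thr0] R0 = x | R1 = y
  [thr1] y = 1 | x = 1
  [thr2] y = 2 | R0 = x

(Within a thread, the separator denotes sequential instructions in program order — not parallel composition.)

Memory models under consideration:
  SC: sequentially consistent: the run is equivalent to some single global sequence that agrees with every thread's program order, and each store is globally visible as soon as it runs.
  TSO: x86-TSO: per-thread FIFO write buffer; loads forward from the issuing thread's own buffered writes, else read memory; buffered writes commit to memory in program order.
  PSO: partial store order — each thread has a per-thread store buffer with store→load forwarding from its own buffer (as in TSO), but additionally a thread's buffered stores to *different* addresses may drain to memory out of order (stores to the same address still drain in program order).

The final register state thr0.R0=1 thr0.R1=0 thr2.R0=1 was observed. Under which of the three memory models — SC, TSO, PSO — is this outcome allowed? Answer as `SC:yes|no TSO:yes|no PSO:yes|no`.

SC:no TSO:no PSO:yes

outcome vector order: (thr0.R0,thr0.R1,thr2.R0)
under SC → 0/0/0 0/0/1 0/1/0 0/1/1 0/2/0 0/2/1 1/1/0 1/1/1 1/2/0 1/2/1
under TSO → 0/0/0 0/0/1 0/1/0 0/1/1 0/2/0 0/2/1 1/1/0 1/1/1 1/2/0 1/2/1
under PSO → 0/0/0 0/0/1 0/1/0 0/1/1 0/2/0 0/2/1 1/0/0 1/0/1 1/1/0 1/1/1 1/2/0 1/2/1
target 1/0/1 ∈ {PSO}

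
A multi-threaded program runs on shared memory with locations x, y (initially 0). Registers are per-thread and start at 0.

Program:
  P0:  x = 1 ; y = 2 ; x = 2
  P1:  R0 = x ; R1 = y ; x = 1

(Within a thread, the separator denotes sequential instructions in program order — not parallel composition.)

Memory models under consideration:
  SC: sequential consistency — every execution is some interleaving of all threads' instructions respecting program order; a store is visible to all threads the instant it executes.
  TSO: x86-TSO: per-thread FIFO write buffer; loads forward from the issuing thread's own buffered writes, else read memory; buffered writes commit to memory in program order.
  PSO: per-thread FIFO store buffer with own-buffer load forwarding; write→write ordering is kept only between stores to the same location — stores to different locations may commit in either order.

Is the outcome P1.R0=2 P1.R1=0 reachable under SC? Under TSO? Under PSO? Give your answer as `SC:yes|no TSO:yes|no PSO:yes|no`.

outcome vector order: (P1.R0,P1.R1)
under SC → <0 0>; <0 2>; <1 0>; <1 2>; <2 2>
under TSO → <0 0>; <0 2>; <1 0>; <1 2>; <2 2>
under PSO → <0 0>; <0 2>; <1 0>; <1 2>; <2 0>; <2 2>
target <2 0> ∈ {PSO}

SC:no TSO:no PSO:yes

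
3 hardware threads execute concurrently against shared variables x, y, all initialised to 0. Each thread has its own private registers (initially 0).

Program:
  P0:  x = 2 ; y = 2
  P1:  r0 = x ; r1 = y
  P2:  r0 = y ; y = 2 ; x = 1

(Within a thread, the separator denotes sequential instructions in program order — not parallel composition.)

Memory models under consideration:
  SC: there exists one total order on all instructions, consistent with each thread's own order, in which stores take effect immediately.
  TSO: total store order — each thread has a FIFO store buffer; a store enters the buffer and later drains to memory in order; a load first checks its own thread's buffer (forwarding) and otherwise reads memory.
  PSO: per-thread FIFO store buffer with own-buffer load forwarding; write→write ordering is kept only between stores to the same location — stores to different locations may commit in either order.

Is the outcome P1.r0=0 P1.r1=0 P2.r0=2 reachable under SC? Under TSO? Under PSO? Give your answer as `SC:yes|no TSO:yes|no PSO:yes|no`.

outcome vector order: (P1.r0,P1.r1,P2.r0)
under SC → <0 0 0>, <0 0 2>, <0 2 0>, <0 2 2>, <1 2 0>, <1 2 2>, <2 0 0>, <2 0 2>, <2 2 0>, <2 2 2>
under TSO → <0 0 0>, <0 0 2>, <0 2 0>, <0 2 2>, <1 2 0>, <1 2 2>, <2 0 0>, <2 0 2>, <2 2 0>, <2 2 2>
under PSO → <0 0 0>, <0 0 2>, <0 2 0>, <0 2 2>, <1 0 0>, <1 2 0>, <1 2 2>, <2 0 0>, <2 0 2>, <2 2 0>, <2 2 2>
target <0 0 2> ∈ {SC,TSO,PSO}

SC:yes TSO:yes PSO:yes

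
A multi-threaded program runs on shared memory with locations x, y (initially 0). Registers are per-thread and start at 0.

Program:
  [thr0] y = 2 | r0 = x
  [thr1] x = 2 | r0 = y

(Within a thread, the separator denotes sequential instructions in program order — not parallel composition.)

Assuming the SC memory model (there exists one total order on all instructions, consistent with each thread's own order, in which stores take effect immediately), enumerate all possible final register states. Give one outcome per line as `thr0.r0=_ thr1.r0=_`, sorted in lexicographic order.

thr0.r0=0 thr1.r0=2
thr0.r0=2 thr1.r0=0
thr0.r0=2 thr1.r0=2

outcome vector order: (thr0.r0,thr1.r0)
|SC outcomes| = 3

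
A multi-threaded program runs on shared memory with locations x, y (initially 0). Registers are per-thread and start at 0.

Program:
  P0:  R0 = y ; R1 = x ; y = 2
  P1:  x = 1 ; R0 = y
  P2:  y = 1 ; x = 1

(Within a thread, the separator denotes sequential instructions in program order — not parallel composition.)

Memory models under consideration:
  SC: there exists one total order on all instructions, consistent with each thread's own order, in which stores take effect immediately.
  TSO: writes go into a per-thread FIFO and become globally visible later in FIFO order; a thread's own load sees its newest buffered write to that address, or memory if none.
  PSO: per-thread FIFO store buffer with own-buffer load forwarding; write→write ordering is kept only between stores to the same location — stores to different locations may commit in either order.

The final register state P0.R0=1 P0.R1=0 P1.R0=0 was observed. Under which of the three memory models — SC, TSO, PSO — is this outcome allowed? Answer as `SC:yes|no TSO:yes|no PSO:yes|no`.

outcome vector order: (P0.R0,P0.R1,P1.R0)
SC: 11 outcomes — {(0,0,0), (0,0,1), (0,0,2), (0,1,0), (0,1,1), (0,1,2), (1,0,1), (1,0,2), (1,1,0), (1,1,1), (1,1,2)}
TSO: 12 outcomes — {(0,0,0), (0,0,1), (0,0,2), (0,1,0), (0,1,1), (0,1,2), (1,0,0), (1,0,1), (1,0,2), (1,1,0), (1,1,1), (1,1,2)}
PSO: 12 outcomes — {(0,0,0), (0,0,1), (0,0,2), (0,1,0), (0,1,1), (0,1,2), (1,0,0), (1,0,1), (1,0,2), (1,1,0), (1,1,1), (1,1,2)}
target (1,0,0) ∈ {TSO,PSO}

SC:no TSO:yes PSO:yes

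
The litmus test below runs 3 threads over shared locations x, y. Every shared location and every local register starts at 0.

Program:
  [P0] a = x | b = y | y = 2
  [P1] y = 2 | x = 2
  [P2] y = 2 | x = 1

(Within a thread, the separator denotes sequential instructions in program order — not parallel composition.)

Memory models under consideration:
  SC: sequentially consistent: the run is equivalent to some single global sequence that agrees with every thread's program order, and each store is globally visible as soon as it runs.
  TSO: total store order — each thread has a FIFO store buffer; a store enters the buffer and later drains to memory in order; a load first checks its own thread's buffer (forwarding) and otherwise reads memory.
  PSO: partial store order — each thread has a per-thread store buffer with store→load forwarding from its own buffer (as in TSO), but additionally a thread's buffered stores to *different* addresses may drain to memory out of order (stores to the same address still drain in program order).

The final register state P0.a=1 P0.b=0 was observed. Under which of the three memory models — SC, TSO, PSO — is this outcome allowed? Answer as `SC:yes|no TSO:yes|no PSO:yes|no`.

SC:no TSO:no PSO:yes

outcome vector order: (P0.a,P0.b)
[SC] allowed = {(0,0) (0,2) (1,2) (2,2)}
[TSO] allowed = {(0,0) (0,2) (1,2) (2,2)}
[PSO] allowed = {(0,0) (0,2) (1,0) (1,2) (2,0) (2,2)}
target (1,0) ∈ {PSO}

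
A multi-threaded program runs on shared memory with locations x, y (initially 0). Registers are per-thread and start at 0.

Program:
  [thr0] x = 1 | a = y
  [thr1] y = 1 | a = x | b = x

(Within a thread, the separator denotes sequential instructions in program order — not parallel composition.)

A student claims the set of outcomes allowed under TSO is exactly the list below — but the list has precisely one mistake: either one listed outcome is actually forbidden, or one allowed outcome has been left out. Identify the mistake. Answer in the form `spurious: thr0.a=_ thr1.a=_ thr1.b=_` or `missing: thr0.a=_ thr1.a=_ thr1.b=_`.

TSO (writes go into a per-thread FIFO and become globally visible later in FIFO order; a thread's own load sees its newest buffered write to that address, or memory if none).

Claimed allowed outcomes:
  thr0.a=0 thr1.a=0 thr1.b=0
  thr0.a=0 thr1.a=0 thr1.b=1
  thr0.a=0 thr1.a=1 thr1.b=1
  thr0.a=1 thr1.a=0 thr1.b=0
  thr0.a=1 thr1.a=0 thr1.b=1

missing: thr0.a=1 thr1.a=1 thr1.b=1

outcome vector order: (thr0.a,thr1.a,thr1.b)
[TSO] allowed = {000, 001, 011, 100, 101, 111}
TSO∖claimed = {111}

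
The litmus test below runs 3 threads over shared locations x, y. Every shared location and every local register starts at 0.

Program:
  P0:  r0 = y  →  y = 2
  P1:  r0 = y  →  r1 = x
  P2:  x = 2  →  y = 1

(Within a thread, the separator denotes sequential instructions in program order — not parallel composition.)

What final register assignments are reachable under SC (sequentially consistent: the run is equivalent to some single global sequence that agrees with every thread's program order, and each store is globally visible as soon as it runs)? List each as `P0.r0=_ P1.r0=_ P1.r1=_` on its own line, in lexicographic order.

P0.r0=0 P1.r0=0 P1.r1=0
P0.r0=0 P1.r0=0 P1.r1=2
P0.r0=0 P1.r0=1 P1.r1=2
P0.r0=0 P1.r0=2 P1.r1=0
P0.r0=0 P1.r0=2 P1.r1=2
P0.r0=1 P1.r0=0 P1.r1=0
P0.r0=1 P1.r0=0 P1.r1=2
P0.r0=1 P1.r0=1 P1.r1=2
P0.r0=1 P1.r0=2 P1.r1=2

outcome vector order: (P0.r0,P1.r0,P1.r1)
|SC outcomes| = 9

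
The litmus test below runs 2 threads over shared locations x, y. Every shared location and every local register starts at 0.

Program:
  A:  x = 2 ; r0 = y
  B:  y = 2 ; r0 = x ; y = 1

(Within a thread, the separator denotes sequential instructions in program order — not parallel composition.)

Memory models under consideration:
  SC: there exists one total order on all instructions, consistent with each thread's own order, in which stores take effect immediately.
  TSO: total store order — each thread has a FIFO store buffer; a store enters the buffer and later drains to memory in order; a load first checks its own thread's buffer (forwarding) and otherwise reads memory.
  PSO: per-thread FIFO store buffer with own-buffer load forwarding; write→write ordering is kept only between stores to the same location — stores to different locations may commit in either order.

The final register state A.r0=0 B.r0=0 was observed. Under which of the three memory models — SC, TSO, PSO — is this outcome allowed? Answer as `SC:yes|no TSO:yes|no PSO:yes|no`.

outcome vector order: (A.r0,B.r0)
SC (5): <0 2> <1 0> <1 2> <2 0> <2 2>
TSO (6): <0 0> <0 2> <1 0> <1 2> <2 0> <2 2>
PSO (6): <0 0> <0 2> <1 0> <1 2> <2 0> <2 2>
target <0 0> ∈ {TSO,PSO}

SC:no TSO:yes PSO:yes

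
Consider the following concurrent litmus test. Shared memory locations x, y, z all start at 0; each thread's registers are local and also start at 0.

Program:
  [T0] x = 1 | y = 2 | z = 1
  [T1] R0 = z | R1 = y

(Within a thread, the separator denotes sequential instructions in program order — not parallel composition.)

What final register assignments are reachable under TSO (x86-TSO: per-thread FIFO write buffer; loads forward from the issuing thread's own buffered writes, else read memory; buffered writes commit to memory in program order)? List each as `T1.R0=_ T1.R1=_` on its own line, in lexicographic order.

T1.R0=0 T1.R1=0
T1.R0=0 T1.R1=2
T1.R0=1 T1.R1=2

outcome vector order: (T1.R0,T1.R1)
|TSO outcomes| = 3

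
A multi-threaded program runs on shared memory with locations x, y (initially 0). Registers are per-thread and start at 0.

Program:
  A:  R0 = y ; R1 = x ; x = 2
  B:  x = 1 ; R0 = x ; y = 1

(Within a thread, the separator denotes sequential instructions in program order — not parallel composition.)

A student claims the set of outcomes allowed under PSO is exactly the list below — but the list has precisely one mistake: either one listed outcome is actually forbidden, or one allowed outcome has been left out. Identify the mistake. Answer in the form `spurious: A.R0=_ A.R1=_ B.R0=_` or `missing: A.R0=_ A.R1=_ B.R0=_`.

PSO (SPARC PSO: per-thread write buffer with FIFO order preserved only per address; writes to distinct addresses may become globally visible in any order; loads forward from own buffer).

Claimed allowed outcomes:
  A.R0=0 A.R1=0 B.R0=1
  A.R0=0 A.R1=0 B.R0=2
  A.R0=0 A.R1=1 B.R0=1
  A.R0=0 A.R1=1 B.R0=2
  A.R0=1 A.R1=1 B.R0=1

missing: A.R0=1 A.R1=0 B.R0=1

outcome vector order: (A.R0,A.R1,B.R0)
PSO (6): 0/0/1 0/0/2 0/1/1 0/1/2 1/0/1 1/1/1
PSO∖claimed = {1/0/1}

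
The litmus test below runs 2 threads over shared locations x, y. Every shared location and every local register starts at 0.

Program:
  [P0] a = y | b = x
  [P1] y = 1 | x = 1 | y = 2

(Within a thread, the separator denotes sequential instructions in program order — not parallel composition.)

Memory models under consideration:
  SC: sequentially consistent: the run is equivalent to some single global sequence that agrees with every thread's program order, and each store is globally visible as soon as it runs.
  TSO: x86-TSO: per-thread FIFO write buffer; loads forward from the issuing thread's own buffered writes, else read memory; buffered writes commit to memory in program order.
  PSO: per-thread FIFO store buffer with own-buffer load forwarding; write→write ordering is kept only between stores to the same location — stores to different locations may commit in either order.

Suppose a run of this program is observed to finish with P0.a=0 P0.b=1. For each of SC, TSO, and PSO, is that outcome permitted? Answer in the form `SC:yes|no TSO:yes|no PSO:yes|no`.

SC:yes TSO:yes PSO:yes

outcome vector order: (P0.a,P0.b)
SC (5): 00 01 10 11 21
TSO (5): 00 01 10 11 21
PSO (6): 00 01 10 11 20 21
target 01 ∈ {SC,TSO,PSO}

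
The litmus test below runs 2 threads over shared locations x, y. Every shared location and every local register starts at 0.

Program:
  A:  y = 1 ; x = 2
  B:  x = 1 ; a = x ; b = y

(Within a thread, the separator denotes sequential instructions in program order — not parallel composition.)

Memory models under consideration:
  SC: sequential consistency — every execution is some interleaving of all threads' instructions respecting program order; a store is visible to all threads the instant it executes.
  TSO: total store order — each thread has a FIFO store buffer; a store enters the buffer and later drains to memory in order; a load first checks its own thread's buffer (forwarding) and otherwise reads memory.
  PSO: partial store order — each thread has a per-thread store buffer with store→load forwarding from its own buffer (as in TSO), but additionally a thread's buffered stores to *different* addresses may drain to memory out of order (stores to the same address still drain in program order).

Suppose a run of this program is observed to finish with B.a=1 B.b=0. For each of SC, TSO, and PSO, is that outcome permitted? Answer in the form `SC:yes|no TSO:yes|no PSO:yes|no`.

outcome vector order: (B.a,B.b)
[SC] allowed = {10, 11, 21}
[TSO] allowed = {10, 11, 21}
[PSO] allowed = {10, 11, 20, 21}
target 10 ∈ {SC,TSO,PSO}

SC:yes TSO:yes PSO:yes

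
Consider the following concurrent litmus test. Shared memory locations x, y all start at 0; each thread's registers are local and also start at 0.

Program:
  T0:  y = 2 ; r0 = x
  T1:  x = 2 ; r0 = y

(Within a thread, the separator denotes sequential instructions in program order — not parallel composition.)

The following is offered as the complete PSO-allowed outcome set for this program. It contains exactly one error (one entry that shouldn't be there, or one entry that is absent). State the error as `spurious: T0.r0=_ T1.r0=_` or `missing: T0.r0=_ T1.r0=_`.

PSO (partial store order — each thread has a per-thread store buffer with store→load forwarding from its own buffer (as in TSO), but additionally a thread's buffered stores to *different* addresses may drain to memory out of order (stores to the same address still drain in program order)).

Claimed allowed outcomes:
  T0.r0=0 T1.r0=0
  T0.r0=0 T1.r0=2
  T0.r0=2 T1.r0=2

outcome vector order: (T0.r0,T1.r0)
PSO: 4 outcomes — {00; 02; 20; 22}
PSO∖claimed = {20}

missing: T0.r0=2 T1.r0=0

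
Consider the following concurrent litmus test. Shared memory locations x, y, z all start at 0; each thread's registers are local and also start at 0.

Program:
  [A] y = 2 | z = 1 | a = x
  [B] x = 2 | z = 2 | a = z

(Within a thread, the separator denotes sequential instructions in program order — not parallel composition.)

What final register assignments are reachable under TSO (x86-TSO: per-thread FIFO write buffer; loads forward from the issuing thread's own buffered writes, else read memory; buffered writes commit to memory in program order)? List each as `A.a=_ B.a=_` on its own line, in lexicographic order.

A.a=0 B.a=1
A.a=0 B.a=2
A.a=2 B.a=1
A.a=2 B.a=2

outcome vector order: (A.a,B.a)
|TSO outcomes| = 4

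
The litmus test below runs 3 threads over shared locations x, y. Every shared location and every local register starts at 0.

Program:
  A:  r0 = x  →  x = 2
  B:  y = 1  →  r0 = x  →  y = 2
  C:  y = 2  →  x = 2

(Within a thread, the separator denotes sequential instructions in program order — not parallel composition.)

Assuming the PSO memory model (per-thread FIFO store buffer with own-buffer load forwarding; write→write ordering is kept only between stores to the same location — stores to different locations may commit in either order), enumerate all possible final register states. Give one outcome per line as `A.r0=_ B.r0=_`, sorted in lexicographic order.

A.r0=0 B.r0=0
A.r0=0 B.r0=2
A.r0=2 B.r0=0
A.r0=2 B.r0=2

outcome vector order: (A.r0,B.r0)
|PSO outcomes| = 4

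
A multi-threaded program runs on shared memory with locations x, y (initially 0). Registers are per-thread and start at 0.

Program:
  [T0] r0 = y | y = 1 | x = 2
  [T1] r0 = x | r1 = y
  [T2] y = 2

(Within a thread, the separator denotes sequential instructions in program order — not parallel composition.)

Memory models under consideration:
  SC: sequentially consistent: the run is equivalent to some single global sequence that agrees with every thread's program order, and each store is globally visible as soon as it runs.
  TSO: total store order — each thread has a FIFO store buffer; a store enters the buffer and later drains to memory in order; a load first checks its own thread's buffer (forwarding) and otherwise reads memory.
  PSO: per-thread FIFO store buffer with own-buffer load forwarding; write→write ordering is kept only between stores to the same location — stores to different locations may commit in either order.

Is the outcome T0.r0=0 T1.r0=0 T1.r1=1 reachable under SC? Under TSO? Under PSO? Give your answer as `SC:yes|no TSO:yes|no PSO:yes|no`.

outcome vector order: (T0.r0,T1.r0,T1.r1)
under SC → (0,0,0) (0,0,1) (0,0,2) (0,2,1) (0,2,2) (2,0,0) (2,0,1) (2,0,2) (2,2,1)
under TSO → (0,0,0) (0,0,1) (0,0,2) (0,2,1) (0,2,2) (2,0,0) (2,0,1) (2,0,2) (2,2,1)
under PSO → (0,0,0) (0,0,1) (0,0,2) (0,2,0) (0,2,1) (0,2,2) (2,0,0) (2,0,1) (2,0,2) (2,2,1) (2,2,2)
target (0,0,1) ∈ {SC,TSO,PSO}

SC:yes TSO:yes PSO:yes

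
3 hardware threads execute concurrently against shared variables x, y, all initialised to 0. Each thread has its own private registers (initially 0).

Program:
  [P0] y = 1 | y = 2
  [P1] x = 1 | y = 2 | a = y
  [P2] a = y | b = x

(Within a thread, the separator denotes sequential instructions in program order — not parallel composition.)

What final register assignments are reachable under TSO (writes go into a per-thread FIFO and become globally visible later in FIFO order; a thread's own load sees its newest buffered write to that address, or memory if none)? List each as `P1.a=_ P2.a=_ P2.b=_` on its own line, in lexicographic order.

P1.a=1 P2.a=0 P2.b=0
P1.a=1 P2.a=0 P2.b=1
P1.a=1 P2.a=1 P2.b=1
P1.a=1 P2.a=2 P2.b=1
P1.a=2 P2.a=0 P2.b=0
P1.a=2 P2.a=0 P2.b=1
P1.a=2 P2.a=1 P2.b=0
P1.a=2 P2.a=1 P2.b=1
P1.a=2 P2.a=2 P2.b=0
P1.a=2 P2.a=2 P2.b=1

outcome vector order: (P1.a,P2.a,P2.b)
|TSO outcomes| = 10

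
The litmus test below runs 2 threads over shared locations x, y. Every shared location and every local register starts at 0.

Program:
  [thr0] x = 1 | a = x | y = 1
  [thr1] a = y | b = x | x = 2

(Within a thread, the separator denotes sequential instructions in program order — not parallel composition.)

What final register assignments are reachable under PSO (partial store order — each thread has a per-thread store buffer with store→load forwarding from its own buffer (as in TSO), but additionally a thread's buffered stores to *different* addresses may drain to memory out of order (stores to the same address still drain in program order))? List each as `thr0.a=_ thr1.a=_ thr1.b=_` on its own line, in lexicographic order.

thr0.a=1 thr1.a=0 thr1.b=0
thr0.a=1 thr1.a=0 thr1.b=1
thr0.a=1 thr1.a=1 thr1.b=0
thr0.a=1 thr1.a=1 thr1.b=1
thr0.a=2 thr1.a=0 thr1.b=0
thr0.a=2 thr1.a=0 thr1.b=1

outcome vector order: (thr0.a,thr1.a,thr1.b)
|PSO outcomes| = 6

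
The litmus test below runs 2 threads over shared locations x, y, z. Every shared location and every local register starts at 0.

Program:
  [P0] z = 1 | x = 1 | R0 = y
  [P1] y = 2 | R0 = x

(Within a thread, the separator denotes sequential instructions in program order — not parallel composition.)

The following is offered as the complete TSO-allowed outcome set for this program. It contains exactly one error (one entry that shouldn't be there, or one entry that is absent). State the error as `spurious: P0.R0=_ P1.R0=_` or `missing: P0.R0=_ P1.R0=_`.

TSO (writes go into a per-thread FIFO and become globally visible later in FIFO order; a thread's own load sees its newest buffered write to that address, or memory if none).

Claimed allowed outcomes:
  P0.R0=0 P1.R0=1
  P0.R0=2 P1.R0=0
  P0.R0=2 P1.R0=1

outcome vector order: (P0.R0,P1.R0)
TSO (4): 00; 01; 20; 21
TSO∖claimed = {00}

missing: P0.R0=0 P1.R0=0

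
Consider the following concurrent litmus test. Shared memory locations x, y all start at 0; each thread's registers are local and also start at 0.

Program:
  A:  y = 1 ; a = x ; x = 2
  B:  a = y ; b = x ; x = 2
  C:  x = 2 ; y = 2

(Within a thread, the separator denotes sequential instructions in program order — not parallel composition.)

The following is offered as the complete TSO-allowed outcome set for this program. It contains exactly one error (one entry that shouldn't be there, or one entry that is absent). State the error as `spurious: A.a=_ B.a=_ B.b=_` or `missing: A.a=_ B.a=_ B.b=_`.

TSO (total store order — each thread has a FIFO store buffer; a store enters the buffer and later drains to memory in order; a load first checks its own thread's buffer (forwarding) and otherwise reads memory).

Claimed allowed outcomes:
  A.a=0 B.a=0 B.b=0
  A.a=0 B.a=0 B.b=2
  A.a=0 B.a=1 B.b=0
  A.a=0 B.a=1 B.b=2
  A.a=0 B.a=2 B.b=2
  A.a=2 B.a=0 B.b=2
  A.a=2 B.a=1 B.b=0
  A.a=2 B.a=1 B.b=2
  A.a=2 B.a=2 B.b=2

missing: A.a=2 B.a=0 B.b=0

outcome vector order: (A.a,B.a,B.b)
under TSO → <0 0 0>; <0 0 2>; <0 1 0>; <0 1 2>; <0 2 2>; <2 0 0>; <2 0 2>; <2 1 0>; <2 1 2>; <2 2 2>
TSO∖claimed = {<2 0 0>}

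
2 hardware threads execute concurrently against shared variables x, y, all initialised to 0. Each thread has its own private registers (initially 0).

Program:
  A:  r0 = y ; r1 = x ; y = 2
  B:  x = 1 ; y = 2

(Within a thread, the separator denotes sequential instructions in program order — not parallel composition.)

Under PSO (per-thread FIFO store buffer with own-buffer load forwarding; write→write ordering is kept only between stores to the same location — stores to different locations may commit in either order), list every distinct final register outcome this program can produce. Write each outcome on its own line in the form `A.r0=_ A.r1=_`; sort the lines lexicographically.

outcome vector order: (A.r0,A.r1)
|PSO outcomes| = 4

A.r0=0 A.r1=0
A.r0=0 A.r1=1
A.r0=2 A.r1=0
A.r0=2 A.r1=1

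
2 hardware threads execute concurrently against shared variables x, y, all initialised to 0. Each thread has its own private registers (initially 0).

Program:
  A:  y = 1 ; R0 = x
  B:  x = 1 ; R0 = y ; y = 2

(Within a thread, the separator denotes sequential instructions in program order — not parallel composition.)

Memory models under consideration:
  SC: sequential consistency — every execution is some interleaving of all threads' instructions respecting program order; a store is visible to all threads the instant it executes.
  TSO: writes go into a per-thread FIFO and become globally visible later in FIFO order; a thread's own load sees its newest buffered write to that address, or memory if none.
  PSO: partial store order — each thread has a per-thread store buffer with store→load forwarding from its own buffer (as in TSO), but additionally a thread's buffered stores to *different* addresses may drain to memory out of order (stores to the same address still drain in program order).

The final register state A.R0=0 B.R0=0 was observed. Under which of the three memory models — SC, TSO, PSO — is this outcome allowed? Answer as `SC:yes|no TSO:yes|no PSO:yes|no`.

SC:no TSO:yes PSO:yes

outcome vector order: (A.R0,B.R0)
[SC] allowed = {01 10 11}
[TSO] allowed = {00 01 10 11}
[PSO] allowed = {00 01 10 11}
target 00 ∈ {TSO,PSO}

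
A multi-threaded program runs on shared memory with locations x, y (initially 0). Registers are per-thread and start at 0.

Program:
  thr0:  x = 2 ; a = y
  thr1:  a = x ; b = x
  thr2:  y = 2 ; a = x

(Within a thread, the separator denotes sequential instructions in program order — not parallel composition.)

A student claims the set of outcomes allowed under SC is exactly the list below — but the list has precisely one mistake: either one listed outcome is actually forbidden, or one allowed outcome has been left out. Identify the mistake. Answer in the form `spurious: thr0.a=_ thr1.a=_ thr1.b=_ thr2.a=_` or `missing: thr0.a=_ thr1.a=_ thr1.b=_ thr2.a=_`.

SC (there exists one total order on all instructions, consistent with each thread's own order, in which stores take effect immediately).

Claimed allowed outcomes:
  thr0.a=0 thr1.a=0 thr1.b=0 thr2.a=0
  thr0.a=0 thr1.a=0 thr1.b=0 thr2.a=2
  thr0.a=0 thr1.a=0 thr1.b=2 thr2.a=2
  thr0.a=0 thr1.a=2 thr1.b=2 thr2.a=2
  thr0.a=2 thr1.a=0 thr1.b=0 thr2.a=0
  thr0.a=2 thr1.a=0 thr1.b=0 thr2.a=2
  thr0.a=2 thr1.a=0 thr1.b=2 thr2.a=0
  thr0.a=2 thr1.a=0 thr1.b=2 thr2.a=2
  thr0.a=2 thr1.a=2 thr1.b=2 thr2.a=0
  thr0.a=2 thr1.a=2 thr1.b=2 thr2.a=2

outcome vector order: (thr0.a,thr1.a,thr1.b,thr2.a)
under SC → 0002; 0022; 0222; 2000; 2002; 2020; 2022; 2220; 2222
claimed∖SC = {0000}

spurious: thr0.a=0 thr1.a=0 thr1.b=0 thr2.a=0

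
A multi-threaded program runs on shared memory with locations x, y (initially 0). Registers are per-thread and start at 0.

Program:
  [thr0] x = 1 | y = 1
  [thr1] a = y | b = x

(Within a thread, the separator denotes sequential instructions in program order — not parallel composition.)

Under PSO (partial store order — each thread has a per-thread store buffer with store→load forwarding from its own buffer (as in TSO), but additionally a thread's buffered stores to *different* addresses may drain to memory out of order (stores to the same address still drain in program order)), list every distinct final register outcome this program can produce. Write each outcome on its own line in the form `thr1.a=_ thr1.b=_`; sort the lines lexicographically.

thr1.a=0 thr1.b=0
thr1.a=0 thr1.b=1
thr1.a=1 thr1.b=0
thr1.a=1 thr1.b=1

outcome vector order: (thr1.a,thr1.b)
|PSO outcomes| = 4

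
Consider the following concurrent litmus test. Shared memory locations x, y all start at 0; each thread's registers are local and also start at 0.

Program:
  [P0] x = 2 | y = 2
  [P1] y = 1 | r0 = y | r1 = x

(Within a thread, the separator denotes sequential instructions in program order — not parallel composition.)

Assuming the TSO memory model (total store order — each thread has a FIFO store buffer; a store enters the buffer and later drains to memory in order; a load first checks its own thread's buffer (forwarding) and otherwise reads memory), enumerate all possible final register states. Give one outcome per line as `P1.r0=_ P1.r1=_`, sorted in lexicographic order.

P1.r0=1 P1.r1=0
P1.r0=1 P1.r1=2
P1.r0=2 P1.r1=2

outcome vector order: (P1.r0,P1.r1)
|TSO outcomes| = 3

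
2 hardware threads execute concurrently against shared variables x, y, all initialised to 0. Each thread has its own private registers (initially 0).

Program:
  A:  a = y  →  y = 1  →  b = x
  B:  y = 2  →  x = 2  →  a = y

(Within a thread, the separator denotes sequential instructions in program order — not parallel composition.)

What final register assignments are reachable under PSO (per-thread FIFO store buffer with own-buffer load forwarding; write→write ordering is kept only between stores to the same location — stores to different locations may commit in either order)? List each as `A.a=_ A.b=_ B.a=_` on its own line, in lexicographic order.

outcome vector order: (A.a,A.b,B.a)
|PSO outcomes| = 8

A.a=0 A.b=0 B.a=1
A.a=0 A.b=0 B.a=2
A.a=0 A.b=2 B.a=1
A.a=0 A.b=2 B.a=2
A.a=2 A.b=0 B.a=1
A.a=2 A.b=0 B.a=2
A.a=2 A.b=2 B.a=1
A.a=2 A.b=2 B.a=2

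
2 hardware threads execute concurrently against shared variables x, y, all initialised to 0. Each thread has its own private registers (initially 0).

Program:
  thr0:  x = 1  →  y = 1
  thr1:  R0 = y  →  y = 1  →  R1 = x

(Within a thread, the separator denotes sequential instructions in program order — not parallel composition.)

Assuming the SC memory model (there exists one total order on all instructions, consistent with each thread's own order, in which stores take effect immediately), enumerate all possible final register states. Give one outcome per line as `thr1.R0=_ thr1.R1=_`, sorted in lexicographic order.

thr1.R0=0 thr1.R1=0
thr1.R0=0 thr1.R1=1
thr1.R0=1 thr1.R1=1

outcome vector order: (thr1.R0,thr1.R1)
|SC outcomes| = 3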